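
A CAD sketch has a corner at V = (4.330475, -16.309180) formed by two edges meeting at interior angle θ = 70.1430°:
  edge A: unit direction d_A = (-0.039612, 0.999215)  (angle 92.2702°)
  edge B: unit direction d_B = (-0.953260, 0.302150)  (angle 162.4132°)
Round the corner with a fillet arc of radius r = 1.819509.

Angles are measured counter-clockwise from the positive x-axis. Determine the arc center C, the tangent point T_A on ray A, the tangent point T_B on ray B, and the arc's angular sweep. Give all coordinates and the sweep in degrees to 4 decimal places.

center=(2.4097,-13.7916) T_A=(4.2278,-13.7196) T_B=(1.8600,-15.5261) sweep=109.8570

bisector direction at 127.3417° = (-0.606567,0.795032)
center distance |VC| = r/sin(θ/2) = 1.819509/sin(35.0715°) = 3.166576
C = V + |VC|·bis = (2.4097,-13.7916)
T_A = V + ((C−V)·d_A)·d_A = V + 2.5916·d_A = (4.2278,-13.7196)
T_B = V + ((C−V)·d_B)·d_B = V + 2.5916·d_B = (1.8600,-15.5261)
sweep = 180° − θ = 109.8570°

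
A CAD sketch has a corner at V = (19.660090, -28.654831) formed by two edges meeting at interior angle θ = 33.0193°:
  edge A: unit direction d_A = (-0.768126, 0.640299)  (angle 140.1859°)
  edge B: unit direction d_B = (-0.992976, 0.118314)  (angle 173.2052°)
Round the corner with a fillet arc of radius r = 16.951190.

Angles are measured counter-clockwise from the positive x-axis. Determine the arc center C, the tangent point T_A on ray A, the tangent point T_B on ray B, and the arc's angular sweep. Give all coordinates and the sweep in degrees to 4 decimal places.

bisector direction at 156.6955° = (-0.918416,0.395617)
center distance |VC| = r/sin(θ/2) = 16.951190/sin(16.5097°) = 59.650148
C = V + |VC|·bis = (-35.1235,-5.0562)
T_A = V + ((C−V)·d_A)·d_A = V + 57.1909·d_A = (-24.2697,7.9644)
T_B = V + ((C−V)·d_B)·d_B = V + 57.1909·d_B = (-37.1291,-21.8884)
sweep = 180° − θ = 146.9807°

center=(-35.1235,-5.0562) T_A=(-24.2697,7.9644) T_B=(-37.1291,-21.8884) sweep=146.9807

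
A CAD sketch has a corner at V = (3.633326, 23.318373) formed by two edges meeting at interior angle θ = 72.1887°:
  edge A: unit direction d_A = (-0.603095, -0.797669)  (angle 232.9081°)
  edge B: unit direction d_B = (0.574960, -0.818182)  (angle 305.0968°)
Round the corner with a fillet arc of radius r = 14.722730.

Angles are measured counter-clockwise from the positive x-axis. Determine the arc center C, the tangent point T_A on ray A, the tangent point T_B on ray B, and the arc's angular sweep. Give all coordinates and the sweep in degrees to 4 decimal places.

center=(3.1982,-1.6690) T_A=(-8.5456,7.2102) T_B=(15.2441,6.7959) sweep=107.8113

bisector direction at 269.0024° = (-0.017410,-0.999848)
center distance |VC| = r/sin(θ/2) = 14.722730/sin(36.0943°) = 24.991195
C = V + |VC|·bis = (3.1982,-1.6690)
T_A = V + ((C−V)·d_A)·d_A = V + 20.1941·d_A = (-8.5456,7.2102)
T_B = V + ((C−V)·d_B)·d_B = V + 20.1941·d_B = (15.2441,6.7959)
sweep = 180° − θ = 107.8113°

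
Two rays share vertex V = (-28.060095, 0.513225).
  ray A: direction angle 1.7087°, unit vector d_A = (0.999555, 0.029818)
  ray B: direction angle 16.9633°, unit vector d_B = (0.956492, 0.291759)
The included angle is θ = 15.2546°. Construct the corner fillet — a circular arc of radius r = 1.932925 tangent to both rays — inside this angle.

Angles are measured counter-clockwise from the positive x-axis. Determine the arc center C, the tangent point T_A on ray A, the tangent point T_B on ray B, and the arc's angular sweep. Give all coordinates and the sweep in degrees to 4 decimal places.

center=(-13.6900,2.8757) T_A=(-13.6324,0.9436) T_B=(-14.2540,4.7245) sweep=164.7454

bisector direction at 9.3360° = (0.986754,0.162224)
center distance |VC| = r/sin(θ/2) = 1.932925/sin(7.6273°) = 14.562981
C = V + |VC|·bis = (-13.6900,2.8757)
T_A = V + ((C−V)·d_A)·d_A = V + 14.4341·d_A = (-13.6324,0.9436)
T_B = V + ((C−V)·d_B)·d_B = V + 14.4341·d_B = (-14.2540,4.7245)
sweep = 180° − θ = 164.7454°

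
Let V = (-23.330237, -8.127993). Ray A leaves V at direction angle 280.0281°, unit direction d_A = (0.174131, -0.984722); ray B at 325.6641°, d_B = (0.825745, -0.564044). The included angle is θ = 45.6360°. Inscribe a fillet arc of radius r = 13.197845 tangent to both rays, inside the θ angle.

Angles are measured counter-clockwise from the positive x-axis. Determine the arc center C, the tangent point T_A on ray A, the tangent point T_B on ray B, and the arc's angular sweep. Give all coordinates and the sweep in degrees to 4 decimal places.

bisector direction at 302.8461° = (0.542384,-0.840130)
center distance |VC| = r/sin(θ/2) = 13.197845/sin(22.8180°) = 34.032153
C = V + |VC|·bis = (-4.8717,-36.7194)
T_A = V + ((C−V)·d_A)·d_A = V + 31.3688·d_A = (-17.8679,-39.0176)
T_B = V + ((C−V)·d_B)·d_B = V + 31.3688·d_B = (2.5724,-25.8214)
sweep = 180° − θ = 134.3640°

center=(-4.8717,-36.7194) T_A=(-17.8679,-39.0176) T_B=(2.5724,-25.8214) sweep=134.3640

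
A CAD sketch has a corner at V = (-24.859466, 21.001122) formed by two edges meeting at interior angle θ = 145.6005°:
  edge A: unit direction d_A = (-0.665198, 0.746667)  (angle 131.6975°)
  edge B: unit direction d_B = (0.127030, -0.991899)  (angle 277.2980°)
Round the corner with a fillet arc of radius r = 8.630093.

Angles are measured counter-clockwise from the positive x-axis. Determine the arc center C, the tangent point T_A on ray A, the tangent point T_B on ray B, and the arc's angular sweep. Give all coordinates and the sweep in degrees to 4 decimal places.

center=(-33.0803,17.2551) T_A=(-26.6365,22.9958) T_B=(-24.5201,18.3513) sweep=34.3995

bisector direction at 204.4978° = (-0.909978,-0.414658)
center distance |VC| = r/sin(θ/2) = 8.630093/sin(72.8003°) = 9.034101
C = V + |VC|·bis = (-33.0803,17.2551)
T_A = V + ((C−V)·d_A)·d_A = V + 2.6714·d_A = (-26.6365,22.9958)
T_B = V + ((C−V)·d_B)·d_B = V + 2.6714·d_B = (-24.5201,18.3513)
sweep = 180° − θ = 34.3995°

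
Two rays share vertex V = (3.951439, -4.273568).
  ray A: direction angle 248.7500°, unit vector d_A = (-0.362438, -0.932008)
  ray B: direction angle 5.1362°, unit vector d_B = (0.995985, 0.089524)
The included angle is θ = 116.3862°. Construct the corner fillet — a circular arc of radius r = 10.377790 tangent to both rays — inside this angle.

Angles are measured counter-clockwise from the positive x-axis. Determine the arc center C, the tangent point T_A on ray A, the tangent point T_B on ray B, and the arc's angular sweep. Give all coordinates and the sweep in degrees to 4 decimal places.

bisector direction at 306.9431° = (0.601022,-0.799233)
center distance |VC| = r/sin(θ/2) = 10.377790/sin(58.1931°) = 12.211618
C = V + |VC|·bis = (11.2909,-14.0335)
T_A = V + ((C−V)·d_A)·d_A = V + 6.4362·d_A = (1.6187,-10.2722)
T_B = V + ((C−V)·d_B)·d_B = V + 6.4362·d_B = (10.3618,-3.6974)
sweep = 180° − θ = 63.6138°

center=(11.2909,-14.0335) T_A=(1.6187,-10.2722) T_B=(10.3618,-3.6974) sweep=63.6138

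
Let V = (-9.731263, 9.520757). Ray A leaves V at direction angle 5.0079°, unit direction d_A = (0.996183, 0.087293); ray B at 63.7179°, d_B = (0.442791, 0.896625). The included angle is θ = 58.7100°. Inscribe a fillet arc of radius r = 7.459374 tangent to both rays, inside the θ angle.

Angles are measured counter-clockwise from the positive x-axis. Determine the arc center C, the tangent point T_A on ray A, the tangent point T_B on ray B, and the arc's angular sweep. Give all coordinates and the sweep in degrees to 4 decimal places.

center=(2.8296,18.1094) T_A=(3.4807,10.6785) T_B=(-3.8587,21.4123) sweep=121.2900

bisector direction at 34.3629° = (0.825479,0.564433)
center distance |VC| = r/sin(θ/2) = 7.459374/sin(29.3550°) = 15.216400
C = V + |VC|·bis = (2.8296,18.1094)
T_A = V + ((C−V)·d_A)·d_A = V + 13.2626·d_A = (3.4807,10.6785)
T_B = V + ((C−V)·d_B)·d_B = V + 13.2626·d_B = (-3.8587,21.4123)
sweep = 180° − θ = 121.2900°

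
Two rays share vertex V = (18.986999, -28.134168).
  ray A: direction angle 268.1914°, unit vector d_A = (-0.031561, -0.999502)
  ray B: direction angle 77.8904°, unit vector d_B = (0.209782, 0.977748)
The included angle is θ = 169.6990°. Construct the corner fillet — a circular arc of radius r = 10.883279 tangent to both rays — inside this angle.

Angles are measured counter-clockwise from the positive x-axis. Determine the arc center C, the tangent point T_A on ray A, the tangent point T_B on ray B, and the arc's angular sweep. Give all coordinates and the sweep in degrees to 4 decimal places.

bisector direction at 353.0409° = (0.992633,-0.121161)
center distance |VC| = r/sin(θ/2) = 10.883279/sin(84.8495°) = 10.927400
C = V + |VC|·bis = (29.8339,-29.4581)
T_A = V + ((C−V)·d_A)·d_A = V + 0.9810·d_A = (18.9560,-29.1147)
T_B = V + ((C−V)·d_B)·d_B = V + 0.9810·d_B = (19.1928,-27.1750)
sweep = 180° − θ = 10.3010°

center=(29.8339,-29.4581) T_A=(18.9560,-29.1147) T_B=(19.1928,-27.1750) sweep=10.3010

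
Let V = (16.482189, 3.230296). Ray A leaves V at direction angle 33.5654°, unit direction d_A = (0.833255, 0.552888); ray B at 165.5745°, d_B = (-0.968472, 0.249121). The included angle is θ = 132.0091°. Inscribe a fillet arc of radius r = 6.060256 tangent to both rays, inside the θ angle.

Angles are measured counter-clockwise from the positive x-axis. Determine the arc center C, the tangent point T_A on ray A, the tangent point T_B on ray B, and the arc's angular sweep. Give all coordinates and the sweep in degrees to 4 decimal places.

center=(15.3794,9.7715) T_A=(18.7300,4.7218) T_B=(13.8696,3.9023) sweep=47.9909

bisector direction at 99.5699° = (-0.166252,0.986083)
center distance |VC| = r/sin(θ/2) = 6.060256/sin(66.0045°) = 6.633542
C = V + |VC|·bis = (15.3794,9.7715)
T_A = V + ((C−V)·d_A)·d_A = V + 2.6976·d_A = (18.7300,4.7218)
T_B = V + ((C−V)·d_B)·d_B = V + 2.6976·d_B = (13.8696,3.9023)
sweep = 180° − θ = 47.9909°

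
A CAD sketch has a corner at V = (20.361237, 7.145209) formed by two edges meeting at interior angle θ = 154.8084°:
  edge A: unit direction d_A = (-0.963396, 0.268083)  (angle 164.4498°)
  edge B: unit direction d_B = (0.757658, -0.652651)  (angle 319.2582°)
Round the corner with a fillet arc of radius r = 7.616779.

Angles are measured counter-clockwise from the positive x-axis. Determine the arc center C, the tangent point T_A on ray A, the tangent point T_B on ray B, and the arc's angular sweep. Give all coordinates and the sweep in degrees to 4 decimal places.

bisector direction at 241.8540° = (-0.471720,-0.881748)
center distance |VC| = r/sin(θ/2) = 7.616779/sin(77.4042°) = 7.804615
C = V + |VC|·bis = (16.6796,0.2635)
T_A = V + ((C−V)·d_A)·d_A = V + 1.7020·d_A = (18.7216,7.6015)
T_B = V + ((C−V)·d_B)·d_B = V + 1.7020·d_B = (21.6507,6.0344)
sweep = 180° − θ = 25.1916°

center=(16.6796,0.2635) T_A=(18.7216,7.6015) T_B=(21.6507,6.0344) sweep=25.1916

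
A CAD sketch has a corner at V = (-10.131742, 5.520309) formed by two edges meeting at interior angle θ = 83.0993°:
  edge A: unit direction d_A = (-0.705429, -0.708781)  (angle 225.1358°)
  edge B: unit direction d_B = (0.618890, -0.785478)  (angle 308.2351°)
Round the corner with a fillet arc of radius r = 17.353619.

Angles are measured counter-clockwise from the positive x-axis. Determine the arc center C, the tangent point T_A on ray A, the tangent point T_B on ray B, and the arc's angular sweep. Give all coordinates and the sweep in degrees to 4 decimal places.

center=(-11.6445,-20.5997) T_A=(-23.9444,-8.3580) T_B=(1.9864,-9.8597) sweep=96.9007

bisector direction at 266.6855° = (-0.057818,-0.998327)
center distance |VC| = r/sin(θ/2) = 17.353619/sin(41.5496°) = 26.163780
C = V + |VC|·bis = (-11.6445,-20.5997)
T_A = V + ((C−V)·d_A)·d_A = V + 19.5805·d_A = (-23.9444,-8.3580)
T_B = V + ((C−V)·d_B)·d_B = V + 19.5805·d_B = (1.9864,-9.8597)
sweep = 180° − θ = 96.9007°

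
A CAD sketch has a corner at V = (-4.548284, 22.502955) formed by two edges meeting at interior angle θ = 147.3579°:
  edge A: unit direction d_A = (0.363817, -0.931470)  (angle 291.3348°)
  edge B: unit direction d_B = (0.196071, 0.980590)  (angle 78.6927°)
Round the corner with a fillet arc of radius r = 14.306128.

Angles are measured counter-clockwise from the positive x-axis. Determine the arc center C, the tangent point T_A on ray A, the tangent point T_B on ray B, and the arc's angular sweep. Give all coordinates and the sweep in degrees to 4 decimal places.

bisector direction at 5.0138° = (0.996174,0.087395)
center distance |VC| = r/sin(θ/2) = 14.306128/sin(73.6790°) = 14.906842
C = V + |VC|·bis = (10.3015,23.8057)
T_A = V + ((C−V)·d_A)·d_A = V + 4.1891·d_A = (-3.0242,18.6009)
T_B = V + ((C−V)·d_B)·d_B = V + 4.1891·d_B = (-3.7269,26.6108)
sweep = 180° − θ = 32.6421°

center=(10.3015,23.8057) T_A=(-3.0242,18.6009) T_B=(-3.7269,26.6108) sweep=32.6421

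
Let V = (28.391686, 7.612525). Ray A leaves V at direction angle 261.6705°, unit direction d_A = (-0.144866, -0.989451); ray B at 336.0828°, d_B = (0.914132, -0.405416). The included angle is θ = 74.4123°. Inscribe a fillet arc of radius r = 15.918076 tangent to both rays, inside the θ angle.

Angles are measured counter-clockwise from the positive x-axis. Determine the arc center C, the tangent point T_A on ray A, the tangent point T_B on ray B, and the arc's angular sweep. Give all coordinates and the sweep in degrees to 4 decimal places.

bisector direction at 298.8767° = (0.482926,-0.875661)
center distance |VC| = r/sin(θ/2) = 15.918076/sin(37.2062°) = 26.324593
C = V + |VC|·bis = (41.1045,-15.4389)
T_A = V + ((C−V)·d_A)·d_A = V + 20.9666·d_A = (25.3543,-13.1329)
T_B = V + ((C−V)·d_B)·d_B = V + 20.9666·d_B = (47.5579,-0.8877)
sweep = 180° − θ = 105.5877°

center=(41.1045,-15.4389) T_A=(25.3543,-13.1329) T_B=(47.5579,-0.8877) sweep=105.5877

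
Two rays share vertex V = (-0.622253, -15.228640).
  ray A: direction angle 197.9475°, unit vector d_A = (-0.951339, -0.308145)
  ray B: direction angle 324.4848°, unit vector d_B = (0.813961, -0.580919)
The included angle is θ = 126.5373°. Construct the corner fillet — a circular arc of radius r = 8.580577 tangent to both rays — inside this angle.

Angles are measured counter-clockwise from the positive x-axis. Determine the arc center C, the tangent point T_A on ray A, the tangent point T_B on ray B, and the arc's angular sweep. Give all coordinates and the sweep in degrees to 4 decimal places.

center=(-2.0894,-24.7233) T_A=(-4.7334,-16.5603) T_B=(2.8953,-17.7391) sweep=53.4627

bisector direction at 261.2161° = (-0.152707,-0.988271)
center distance |VC| = r/sin(θ/2) = 8.580577/sin(63.2687°) = 9.607360
C = V + |VC|·bis = (-2.0894,-24.7233)
T_A = V + ((C−V)·d_A)·d_A = V + 4.3215·d_A = (-4.7334,-16.5603)
T_B = V + ((C−V)·d_B)·d_B = V + 4.3215·d_B = (2.8953,-17.7391)
sweep = 180° − θ = 53.4627°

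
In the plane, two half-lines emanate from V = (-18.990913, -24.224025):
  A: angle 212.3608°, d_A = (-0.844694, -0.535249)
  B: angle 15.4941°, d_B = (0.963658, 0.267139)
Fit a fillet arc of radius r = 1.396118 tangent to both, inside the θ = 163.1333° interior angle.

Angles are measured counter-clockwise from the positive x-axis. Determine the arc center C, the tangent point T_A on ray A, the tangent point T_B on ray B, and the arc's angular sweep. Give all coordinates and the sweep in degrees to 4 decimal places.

center=(-18.4185,-25.5141) T_A=(-19.1658,-24.3348) T_B=(-18.7914,-24.1687) sweep=16.8667

bisector direction at 293.9275° = (0.405580,-0.914060)
center distance |VC| = r/sin(θ/2) = 1.396118/sin(81.5666°) = 1.411379
C = V + |VC|·bis = (-18.4185,-25.5141)
T_A = V + ((C−V)·d_A)·d_A = V + 0.2070·d_A = (-19.1658,-24.3348)
T_B = V + ((C−V)·d_B)·d_B = V + 0.2070·d_B = (-18.7914,-24.1687)
sweep = 180° − θ = 16.8667°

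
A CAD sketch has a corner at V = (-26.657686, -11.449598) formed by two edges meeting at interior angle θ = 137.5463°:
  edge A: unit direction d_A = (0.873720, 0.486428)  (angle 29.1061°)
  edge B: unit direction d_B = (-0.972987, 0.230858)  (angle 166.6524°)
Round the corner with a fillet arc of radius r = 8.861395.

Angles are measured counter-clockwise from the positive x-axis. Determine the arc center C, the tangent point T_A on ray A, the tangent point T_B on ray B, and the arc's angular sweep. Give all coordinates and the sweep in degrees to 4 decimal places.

bisector direction at 97.8792° = (-0.137086,0.990559)
center distance |VC| = r/sin(θ/2) = 8.861395/sin(68.7732°) = 9.506361
C = V + |VC|·bis = (-27.9609,-2.0330)
T_A = V + ((C−V)·d_A)·d_A = V + 3.4419·d_A = (-23.6504,-9.7754)
T_B = V + ((C−V)·d_B)·d_B = V + 3.4419·d_B = (-30.0066,-10.6550)
sweep = 180° − θ = 42.4537°

center=(-27.9609,-2.0330) T_A=(-23.6504,-9.7754) T_B=(-30.0066,-10.6550) sweep=42.4537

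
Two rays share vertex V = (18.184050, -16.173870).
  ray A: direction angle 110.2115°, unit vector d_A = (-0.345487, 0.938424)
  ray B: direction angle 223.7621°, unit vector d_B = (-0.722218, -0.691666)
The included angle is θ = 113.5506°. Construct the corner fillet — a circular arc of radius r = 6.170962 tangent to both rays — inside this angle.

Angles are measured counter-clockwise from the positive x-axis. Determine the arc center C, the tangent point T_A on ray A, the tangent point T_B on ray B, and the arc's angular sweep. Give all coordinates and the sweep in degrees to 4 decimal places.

center=(10.9966,-14.5128) T_A=(16.7876,-12.3808) T_B=(15.2649,-18.9696) sweep=66.4494

bisector direction at 166.9868° = (-0.974318,0.225176)
center distance |VC| = r/sin(θ/2) = 6.170962/sin(56.7753°) = 7.376873
C = V + |VC|·bis = (10.9966,-14.5128)
T_A = V + ((C−V)·d_A)·d_A = V + 4.0420·d_A = (16.7876,-12.3808)
T_B = V + ((C−V)·d_B)·d_B = V + 4.0420·d_B = (15.2649,-18.9696)
sweep = 180° − θ = 66.4494°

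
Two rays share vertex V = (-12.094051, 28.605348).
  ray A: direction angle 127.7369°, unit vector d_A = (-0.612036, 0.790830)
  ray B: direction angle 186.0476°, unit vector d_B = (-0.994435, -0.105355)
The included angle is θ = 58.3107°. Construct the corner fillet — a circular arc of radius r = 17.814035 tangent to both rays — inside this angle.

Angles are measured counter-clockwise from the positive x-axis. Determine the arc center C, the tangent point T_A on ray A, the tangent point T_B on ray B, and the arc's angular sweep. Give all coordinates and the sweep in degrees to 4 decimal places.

center=(-45.7260,42.9560) T_A=(-31.6381,53.8588) T_B=(-43.8492,25.2411) sweep=121.6893

bisector direction at 156.8922° = (-0.919768,0.392462)
center distance |VC| = r/sin(θ/2) = 17.814035/sin(29.1553°) = 36.565668
C = V + |VC|·bis = (-45.7260,42.9560)
T_A = V + ((C−V)·d_A)·d_A = V + 31.9329·d_A = (-31.6381,53.8588)
T_B = V + ((C−V)·d_B)·d_B = V + 31.9329·d_B = (-43.8492,25.2411)
sweep = 180° − θ = 121.6893°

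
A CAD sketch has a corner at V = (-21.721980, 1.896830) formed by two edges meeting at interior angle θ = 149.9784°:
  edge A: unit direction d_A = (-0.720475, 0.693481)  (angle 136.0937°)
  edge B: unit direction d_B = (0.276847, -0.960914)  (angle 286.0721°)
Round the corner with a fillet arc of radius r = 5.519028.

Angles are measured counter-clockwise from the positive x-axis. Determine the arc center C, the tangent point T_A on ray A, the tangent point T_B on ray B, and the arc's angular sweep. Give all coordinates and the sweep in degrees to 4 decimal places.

center=(-26.6156,-1.0532) T_A=(-22.7882,2.9231) T_B=(-21.3123,0.4747) sweep=30.0216

bisector direction at 211.0829° = (-0.856421,-0.516278)
center distance |VC| = r/sin(θ/2) = 5.519028/sin(74.9892°) = 5.714007
C = V + |VC|·bis = (-26.6156,-1.0532)
T_A = V + ((C−V)·d_A)·d_A = V + 1.4799·d_A = (-22.7882,2.9231)
T_B = V + ((C−V)·d_B)·d_B = V + 1.4799·d_B = (-21.3123,0.4747)
sweep = 180° − θ = 30.0216°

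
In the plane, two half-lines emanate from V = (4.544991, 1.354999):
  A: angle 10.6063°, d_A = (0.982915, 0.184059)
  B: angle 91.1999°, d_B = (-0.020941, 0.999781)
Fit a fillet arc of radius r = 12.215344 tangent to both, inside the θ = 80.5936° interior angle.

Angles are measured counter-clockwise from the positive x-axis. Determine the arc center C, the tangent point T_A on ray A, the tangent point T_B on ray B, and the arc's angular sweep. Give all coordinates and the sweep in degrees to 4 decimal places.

center=(16.4560,16.0131) T_A=(18.7043,4.0065) T_B=(4.2433,15.7573) sweep=99.4064

bisector direction at 50.9031° = (0.630634,0.776081)
center distance |VC| = r/sin(θ/2) = 12.215344/sin(40.2968°) = 18.887356
C = V + |VC|·bis = (16.4560,16.0131)
T_A = V + ((C−V)·d_A)·d_A = V + 14.4055·d_A = (18.7043,4.0065)
T_B = V + ((C−V)·d_B)·d_B = V + 14.4055·d_B = (4.2433,15.7573)
sweep = 180° − θ = 99.4064°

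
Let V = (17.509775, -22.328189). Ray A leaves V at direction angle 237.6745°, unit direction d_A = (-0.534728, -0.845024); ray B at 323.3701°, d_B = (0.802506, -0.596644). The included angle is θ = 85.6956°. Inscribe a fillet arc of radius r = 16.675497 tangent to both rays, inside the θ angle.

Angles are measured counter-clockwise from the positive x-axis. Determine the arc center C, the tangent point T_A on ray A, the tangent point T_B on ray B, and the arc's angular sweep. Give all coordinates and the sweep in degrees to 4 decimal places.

center=(21.9877,-46.4367) T_A=(7.8965,-37.5199) T_B=(31.9371,-33.0545) sweep=94.3044

bisector direction at 280.5223° = (0.182618,-0.983184)
center distance |VC| = r/sin(θ/2) = 16.675497/sin(42.8478°) = 24.520872
C = V + |VC|·bis = (21.9877,-46.4367)
T_A = V + ((C−V)·d_A)·d_A = V + 17.9778·d_A = (7.8965,-37.5199)
T_B = V + ((C−V)·d_B)·d_B = V + 17.9778·d_B = (31.9371,-33.0545)
sweep = 180° − θ = 94.3044°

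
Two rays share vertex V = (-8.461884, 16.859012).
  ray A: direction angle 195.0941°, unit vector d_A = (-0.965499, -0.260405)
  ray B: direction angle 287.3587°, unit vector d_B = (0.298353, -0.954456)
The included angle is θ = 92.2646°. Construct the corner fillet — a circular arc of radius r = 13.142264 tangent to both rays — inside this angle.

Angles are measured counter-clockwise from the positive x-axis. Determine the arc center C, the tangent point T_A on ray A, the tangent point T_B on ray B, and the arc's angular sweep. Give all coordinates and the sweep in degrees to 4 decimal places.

bisector direction at 241.2264° = (-0.481350,-0.876529)
center distance |VC| = r/sin(θ/2) = 13.142264/sin(46.1323°) = 18.229297
C = V + |VC|·bis = (-17.2366,0.8805)
T_A = V + ((C−V)·d_A)·d_A = V + 12.6328·d_A = (-20.6589,13.5694)
T_B = V + ((C−V)·d_B)·d_B = V + 12.6328·d_B = (-4.6928,4.8015)
sweep = 180° − θ = 87.7354°

center=(-17.2366,0.8805) T_A=(-20.6589,13.5694) T_B=(-4.6928,4.8015) sweep=87.7354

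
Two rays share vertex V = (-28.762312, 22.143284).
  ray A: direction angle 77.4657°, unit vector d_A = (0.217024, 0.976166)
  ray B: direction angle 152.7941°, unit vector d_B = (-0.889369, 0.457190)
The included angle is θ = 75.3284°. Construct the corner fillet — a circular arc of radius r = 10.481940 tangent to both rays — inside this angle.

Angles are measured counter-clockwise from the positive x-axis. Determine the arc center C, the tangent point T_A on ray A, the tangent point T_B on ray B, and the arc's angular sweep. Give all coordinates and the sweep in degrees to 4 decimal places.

bisector direction at 115.1299° = (-0.424672,0.905347)
center distance |VC| = r/sin(θ/2) = 10.481940/sin(37.6642°) = 17.154471
C = V + |VC|·bis = (-36.0473,37.6740)
T_A = V + ((C−V)·d_A)·d_A = V + 13.5796·d_A = (-25.8152,35.3992)
T_B = V + ((C−V)·d_B)·d_B = V + 13.5796·d_B = (-40.8396,28.3517)
sweep = 180° − θ = 104.6716°

center=(-36.0473,37.6740) T_A=(-25.8152,35.3992) T_B=(-40.8396,28.3517) sweep=104.6716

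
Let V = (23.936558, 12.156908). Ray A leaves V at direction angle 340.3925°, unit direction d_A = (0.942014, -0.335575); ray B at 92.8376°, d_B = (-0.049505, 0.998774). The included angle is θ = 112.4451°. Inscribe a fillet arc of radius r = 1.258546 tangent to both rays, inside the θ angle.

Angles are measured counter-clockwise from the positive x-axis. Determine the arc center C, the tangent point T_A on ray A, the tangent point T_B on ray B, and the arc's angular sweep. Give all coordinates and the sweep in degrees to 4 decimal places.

bisector direction at 36.6151° = (0.802661,0.596436)
center distance |VC| = r/sin(θ/2) = 1.258546/sin(56.2225°) = 1.514125
C = V + |VC|·bis = (25.1519,13.0600)
T_A = V + ((C−V)·d_A)·d_A = V + 0.8418·d_A = (24.7296,11.8744)
T_B = V + ((C−V)·d_B)·d_B = V + 0.8418·d_B = (23.8949,12.9977)
sweep = 180° − θ = 67.5549°

center=(25.1519,13.0600) T_A=(24.7296,11.8744) T_B=(23.8949,12.9977) sweep=67.5549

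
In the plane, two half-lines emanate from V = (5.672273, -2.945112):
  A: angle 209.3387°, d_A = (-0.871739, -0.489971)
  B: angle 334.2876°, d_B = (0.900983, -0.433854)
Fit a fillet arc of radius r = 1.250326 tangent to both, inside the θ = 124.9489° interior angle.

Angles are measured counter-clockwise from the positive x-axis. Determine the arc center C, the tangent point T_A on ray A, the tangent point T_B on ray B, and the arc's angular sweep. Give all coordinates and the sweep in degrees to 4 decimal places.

center=(5.7169,-4.3543) T_A=(5.1043,-3.2644) T_B=(6.2593,-3.2278) sweep=55.0511

bisector direction at 271.8131° = (0.031640,-0.999499)
center distance |VC| = r/sin(θ/2) = 1.250326/sin(62.4744°) = 1.409922
C = V + |VC|·bis = (5.7169,-4.3543)
T_A = V + ((C−V)·d_A)·d_A = V + 0.6516·d_A = (5.1043,-3.2644)
T_B = V + ((C−V)·d_B)·d_B = V + 0.6516·d_B = (6.2593,-3.2278)
sweep = 180° − θ = 55.0511°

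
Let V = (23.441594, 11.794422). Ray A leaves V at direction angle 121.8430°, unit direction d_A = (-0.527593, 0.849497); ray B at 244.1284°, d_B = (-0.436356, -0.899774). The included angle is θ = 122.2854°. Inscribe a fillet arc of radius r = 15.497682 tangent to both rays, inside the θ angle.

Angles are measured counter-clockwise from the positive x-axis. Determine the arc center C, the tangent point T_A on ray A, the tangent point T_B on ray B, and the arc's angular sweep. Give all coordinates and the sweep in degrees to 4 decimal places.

bisector direction at 182.9857° = (-0.998643,-0.052087)
center distance |VC| = r/sin(θ/2) = 15.497682/sin(61.1427°) = 17.694964
C = V + |VC|·bis = (5.7706,10.8727)
T_A = V + ((C−V)·d_A)·d_A = V + 8.5401·d_A = (18.9359,19.0492)
T_B = V + ((C−V)·d_B)·d_B = V + 8.5401·d_B = (19.7151,4.1102)
sweep = 180° − θ = 57.7146°

center=(5.7706,10.8727) T_A=(18.9359,19.0492) T_B=(19.7151,4.1102) sweep=57.7146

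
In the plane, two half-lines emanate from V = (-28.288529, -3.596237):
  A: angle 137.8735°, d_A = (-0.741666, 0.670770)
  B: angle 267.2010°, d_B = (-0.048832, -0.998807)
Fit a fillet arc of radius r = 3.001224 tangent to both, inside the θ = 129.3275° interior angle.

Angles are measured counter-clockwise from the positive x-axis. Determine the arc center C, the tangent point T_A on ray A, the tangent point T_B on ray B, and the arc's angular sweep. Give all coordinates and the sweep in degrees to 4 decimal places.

center=(-31.3556,-4.8690) T_A=(-29.3424,-2.6431) T_B=(-28.3579,-5.0155) sweep=50.6725

bisector direction at 202.5373° = (-0.923631,-0.383284)
center distance |VC| = r/sin(θ/2) = 3.001224/sin(64.6637°) = 3.320629
C = V + |VC|·bis = (-31.3556,-4.8690)
T_A = V + ((C−V)·d_A)·d_A = V + 1.4210·d_A = (-29.3424,-2.6431)
T_B = V + ((C−V)·d_B)·d_B = V + 1.4210·d_B = (-28.3579,-5.0155)
sweep = 180° − θ = 50.6725°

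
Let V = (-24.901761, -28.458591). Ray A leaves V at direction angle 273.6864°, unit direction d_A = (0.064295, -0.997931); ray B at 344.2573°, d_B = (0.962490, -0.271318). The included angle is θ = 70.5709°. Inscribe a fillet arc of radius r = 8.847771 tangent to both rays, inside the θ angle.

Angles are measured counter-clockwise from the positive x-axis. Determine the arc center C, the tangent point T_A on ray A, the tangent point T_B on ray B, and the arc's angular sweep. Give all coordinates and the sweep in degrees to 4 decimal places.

bisector direction at 308.9719° = (0.628938,-0.777455)
center distance |VC| = r/sin(θ/2) = 8.847771/sin(35.2854°) = 15.316828
C = V + |VC|·bis = (-15.2684,-40.3667)
T_A = V + ((C−V)·d_A)·d_A = V + 12.5029·d_A = (-24.0979,-40.9356)
T_B = V + ((C−V)·d_B)·d_B = V + 12.5029·d_B = (-12.8679,-31.8508)
sweep = 180° − θ = 109.4291°

center=(-15.2684,-40.3667) T_A=(-24.0979,-40.9356) T_B=(-12.8679,-31.8508) sweep=109.4291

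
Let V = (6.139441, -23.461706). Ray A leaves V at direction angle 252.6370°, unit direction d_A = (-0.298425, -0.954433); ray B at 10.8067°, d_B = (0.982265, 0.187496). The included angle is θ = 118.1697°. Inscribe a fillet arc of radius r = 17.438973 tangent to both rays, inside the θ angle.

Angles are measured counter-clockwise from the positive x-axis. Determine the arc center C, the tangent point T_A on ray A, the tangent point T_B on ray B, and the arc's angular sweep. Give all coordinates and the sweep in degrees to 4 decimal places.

bisector direction at 311.7218° = (0.665515,-0.746384)
center distance |VC| = r/sin(θ/2) = 17.438973/sin(59.0849°) = 20.326823
C = V + |VC|·bis = (19.6672,-38.6333)
T_A = V + ((C−V)·d_A)·d_A = V + 10.4433·d_A = (3.0229,-33.4291)
T_B = V + ((C−V)·d_B)·d_B = V + 10.4433·d_B = (16.3975,-21.5036)
sweep = 180° − θ = 61.8303°

center=(19.6672,-38.6333) T_A=(3.0229,-33.4291) T_B=(16.3975,-21.5036) sweep=61.8303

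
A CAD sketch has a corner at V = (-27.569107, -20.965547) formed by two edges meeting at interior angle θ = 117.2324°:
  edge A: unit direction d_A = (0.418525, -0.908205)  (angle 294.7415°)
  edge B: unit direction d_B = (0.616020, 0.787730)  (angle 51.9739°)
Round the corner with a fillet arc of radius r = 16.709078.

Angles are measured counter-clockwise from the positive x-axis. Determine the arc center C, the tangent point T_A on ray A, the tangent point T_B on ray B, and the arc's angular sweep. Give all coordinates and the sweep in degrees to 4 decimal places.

center=(-8.1279,-23.2295) T_A=(-23.3032,-30.2227) T_B=(-21.2901,-12.9364) sweep=62.7676

bisector direction at 353.3577° = (0.993288,-0.115671)
center distance |VC| = r/sin(θ/2) = 16.709078/sin(58.6162°) = 19.572585
C = V + |VC|·bis = (-8.1279,-23.2295)
T_A = V + ((C−V)·d_A)·d_A = V + 10.1928·d_A = (-23.3032,-30.2227)
T_B = V + ((C−V)·d_B)·d_B = V + 10.1928·d_B = (-21.2901,-12.9364)
sweep = 180° − θ = 62.7676°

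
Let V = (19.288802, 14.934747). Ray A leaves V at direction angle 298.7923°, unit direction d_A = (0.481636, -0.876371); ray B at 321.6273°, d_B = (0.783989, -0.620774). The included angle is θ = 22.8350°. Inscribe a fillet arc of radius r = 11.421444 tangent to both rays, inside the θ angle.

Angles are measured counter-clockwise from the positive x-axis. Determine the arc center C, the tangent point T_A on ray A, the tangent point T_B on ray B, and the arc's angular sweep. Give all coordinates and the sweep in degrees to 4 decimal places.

bisector direction at 310.2098° = (0.645588,-0.763686)
center distance |VC| = r/sin(θ/2) = 11.421444/sin(11.4175°) = 57.696667
C = V + |VC|·bis = (56.5371,-29.1274)
T_A = V + ((C−V)·d_A)·d_A = V + 56.5549·d_A = (46.5277,-34.6283)
T_B = V + ((C−V)·d_B)·d_B = V + 56.5549·d_B = (63.6272,-20.1731)
sweep = 180° − θ = 157.1650°

center=(56.5371,-29.1274) T_A=(46.5277,-34.6283) T_B=(63.6272,-20.1731) sweep=157.1650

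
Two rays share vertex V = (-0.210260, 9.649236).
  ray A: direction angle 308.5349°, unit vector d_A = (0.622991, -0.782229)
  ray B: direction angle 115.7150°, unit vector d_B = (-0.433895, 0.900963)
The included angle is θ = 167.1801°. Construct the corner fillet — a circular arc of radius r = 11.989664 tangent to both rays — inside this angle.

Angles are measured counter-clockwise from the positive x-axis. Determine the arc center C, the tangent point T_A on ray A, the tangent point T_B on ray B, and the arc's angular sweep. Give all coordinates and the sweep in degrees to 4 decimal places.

bisector direction at 32.1250° = (0.846890,0.531767)
center distance |VC| = r/sin(θ/2) = 11.989664/sin(83.5901°) = 12.065088
C = V + |VC|·bis = (10.0075,16.0651)
T_A = V + ((C−V)·d_A)·d_A = V + 1.3470·d_A = (0.6289,8.5956)
T_B = V + ((C−V)·d_B)·d_B = V + 1.3470·d_B = (-0.7947,10.8628)
sweep = 180° − θ = 12.8199°

center=(10.0075,16.0651) T_A=(0.6289,8.5956) T_B=(-0.7947,10.8628) sweep=12.8199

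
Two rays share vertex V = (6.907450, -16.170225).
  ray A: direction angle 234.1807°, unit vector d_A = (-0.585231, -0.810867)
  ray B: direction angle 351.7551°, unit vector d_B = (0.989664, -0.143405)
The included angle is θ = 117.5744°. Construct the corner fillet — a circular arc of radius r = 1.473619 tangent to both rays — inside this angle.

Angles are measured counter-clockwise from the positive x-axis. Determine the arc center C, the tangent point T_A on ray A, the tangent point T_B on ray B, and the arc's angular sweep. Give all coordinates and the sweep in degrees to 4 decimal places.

center=(7.5798,-17.7567) T_A=(6.3849,-16.8943) T_B=(7.7911,-16.2983) sweep=62.4256

bisector direction at 292.9679° = (0.390215,-0.920724)
center distance |VC| = r/sin(θ/2) = 1.473619/sin(58.7872°) = 1.723030
C = V + |VC|·bis = (7.5798,-17.7567)
T_A = V + ((C−V)·d_A)·d_A = V + 0.8929·d_A = (6.3849,-16.8943)
T_B = V + ((C−V)·d_B)·d_B = V + 0.8929·d_B = (7.7911,-16.2983)
sweep = 180° − θ = 62.4256°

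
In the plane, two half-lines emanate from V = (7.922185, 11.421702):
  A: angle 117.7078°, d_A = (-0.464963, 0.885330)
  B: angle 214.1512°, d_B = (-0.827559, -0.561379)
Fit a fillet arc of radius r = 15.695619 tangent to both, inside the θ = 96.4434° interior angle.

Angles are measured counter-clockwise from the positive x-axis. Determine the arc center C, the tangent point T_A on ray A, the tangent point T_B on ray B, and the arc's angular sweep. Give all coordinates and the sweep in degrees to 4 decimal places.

center=(-12.4937,16.5386) T_A=(1.4021,23.8365) T_B=(-3.6825,3.5496) sweep=83.5566

bisector direction at 165.9295° = (-0.969997,0.243116)
center distance |VC| = r/sin(θ/2) = 15.695619/sin(48.2217°) = 21.047367
C = V + |VC|·bis = (-12.4937,16.5386)
T_A = V + ((C−V)·d_A)·d_A = V + 14.0228·d_A = (1.4021,23.8365)
T_B = V + ((C−V)·d_B)·d_B = V + 14.0228·d_B = (-3.6825,3.5496)
sweep = 180° − θ = 83.5566°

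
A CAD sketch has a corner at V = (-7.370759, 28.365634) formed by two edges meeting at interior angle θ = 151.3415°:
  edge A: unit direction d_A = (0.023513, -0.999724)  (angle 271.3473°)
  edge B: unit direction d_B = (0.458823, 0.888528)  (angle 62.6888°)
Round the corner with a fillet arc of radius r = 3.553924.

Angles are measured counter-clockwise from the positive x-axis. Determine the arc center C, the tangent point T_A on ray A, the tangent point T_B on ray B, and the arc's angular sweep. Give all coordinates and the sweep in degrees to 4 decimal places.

bisector direction at 347.0181° = (0.974441,-0.224644)
center distance |VC| = r/sin(θ/2) = 3.553924/sin(75.6707°) = 3.668038
C = V + |VC|·bis = (-3.7965,27.5416)
T_A = V + ((C−V)·d_A)·d_A = V + 0.9078·d_A = (-7.3494,27.4581)
T_B = V + ((C−V)·d_B)·d_B = V + 0.9078·d_B = (-6.9542,29.1723)
sweep = 180° − θ = 28.6585°

center=(-3.7965,27.5416) T_A=(-7.3494,27.4581) T_B=(-6.9542,29.1723) sweep=28.6585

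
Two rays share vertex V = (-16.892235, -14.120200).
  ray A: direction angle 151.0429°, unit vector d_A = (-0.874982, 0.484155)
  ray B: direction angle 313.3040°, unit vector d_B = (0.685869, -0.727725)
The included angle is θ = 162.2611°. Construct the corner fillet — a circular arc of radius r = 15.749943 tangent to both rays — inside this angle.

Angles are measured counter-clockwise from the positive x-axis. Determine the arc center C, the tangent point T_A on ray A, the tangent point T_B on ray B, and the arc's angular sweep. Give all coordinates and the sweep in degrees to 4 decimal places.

bisector direction at 232.1735° = (-0.613273,-0.789871)
center distance |VC| = r/sin(θ/2) = 15.749943/sin(81.1305°) = 15.940557
C = V + |VC|·bis = (-26.6682,-26.7112)
T_A = V + ((C−V)·d_A)·d_A = V + 2.4578·d_A = (-19.0427,-12.9303)
T_B = V + ((C−V)·d_B)·d_B = V + 2.4578·d_B = (-15.2065,-15.9088)
sweep = 180° − θ = 17.7389°

center=(-26.6682,-26.7112) T_A=(-19.0427,-12.9303) T_B=(-15.2065,-15.9088) sweep=17.7389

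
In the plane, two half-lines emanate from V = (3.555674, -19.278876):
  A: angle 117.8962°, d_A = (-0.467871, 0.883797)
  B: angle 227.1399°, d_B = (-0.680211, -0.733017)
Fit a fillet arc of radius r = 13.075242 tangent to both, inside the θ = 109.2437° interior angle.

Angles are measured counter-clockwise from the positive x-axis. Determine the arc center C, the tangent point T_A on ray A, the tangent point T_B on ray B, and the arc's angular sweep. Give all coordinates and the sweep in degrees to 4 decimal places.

center=(-12.3442,-17.1907) T_A=(-0.7883,-11.0732) T_B=(-2.7598,-26.0846) sweep=70.7563

bisector direction at 172.5181° = (-0.991486,0.130214)
center distance |VC| = r/sin(θ/2) = 13.075242/sin(54.6219°) = 16.036382
C = V + |VC|·bis = (-12.3442,-17.1907)
T_A = V + ((C−V)·d_A)·d_A = V + 9.2846·d_A = (-0.7883,-11.0732)
T_B = V + ((C−V)·d_B)·d_B = V + 9.2846·d_B = (-2.7598,-26.0846)
sweep = 180° − θ = 70.7563°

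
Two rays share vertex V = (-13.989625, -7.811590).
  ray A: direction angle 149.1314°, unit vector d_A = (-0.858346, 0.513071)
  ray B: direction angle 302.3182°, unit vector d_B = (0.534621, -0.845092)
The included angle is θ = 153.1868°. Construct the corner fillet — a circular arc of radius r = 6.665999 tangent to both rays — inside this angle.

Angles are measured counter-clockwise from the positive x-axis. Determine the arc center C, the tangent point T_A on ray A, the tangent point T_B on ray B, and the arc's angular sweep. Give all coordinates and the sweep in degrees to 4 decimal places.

bisector direction at 225.7248° = (-0.698105,-0.715995)
center distance |VC| = r/sin(θ/2) = 6.665999/sin(76.5934°) = 6.852742
C = V + |VC|·bis = (-18.7736,-12.7181)
T_A = V + ((C−V)·d_A)·d_A = V + 1.5889·d_A = (-15.3534,-6.9964)
T_B = V + ((C−V)·d_B)·d_B = V + 1.5889·d_B = (-13.1402,-9.1543)
sweep = 180° − θ = 26.8132°

center=(-18.7736,-12.7181) T_A=(-15.3534,-6.9964) T_B=(-13.1402,-9.1543) sweep=26.8132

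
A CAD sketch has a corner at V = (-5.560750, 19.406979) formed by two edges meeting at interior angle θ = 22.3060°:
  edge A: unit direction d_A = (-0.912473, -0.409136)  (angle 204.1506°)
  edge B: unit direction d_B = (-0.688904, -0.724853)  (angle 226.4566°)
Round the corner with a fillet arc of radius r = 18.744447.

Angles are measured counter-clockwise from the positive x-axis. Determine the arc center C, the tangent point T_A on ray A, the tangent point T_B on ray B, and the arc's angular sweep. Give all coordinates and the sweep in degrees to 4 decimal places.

center=(-84.6457,-36.5957) T_A=(-92.3147,-19.4919) T_B=(-71.0587,-49.5089) sweep=157.6940

bisector direction at 215.3036° = (-0.816101,-0.577909)
center distance |VC| = r/sin(θ/2) = 18.744447/sin(11.1530°) = 96.905782
C = V + |VC|·bis = (-84.6457,-36.5957)
T_A = V + ((C−V)·d_A)·d_A = V + 95.0756·d_A = (-92.3147,-19.4919)
T_B = V + ((C−V)·d_B)·d_B = V + 95.0756·d_B = (-71.0587,-49.5089)
sweep = 180° − θ = 157.6940°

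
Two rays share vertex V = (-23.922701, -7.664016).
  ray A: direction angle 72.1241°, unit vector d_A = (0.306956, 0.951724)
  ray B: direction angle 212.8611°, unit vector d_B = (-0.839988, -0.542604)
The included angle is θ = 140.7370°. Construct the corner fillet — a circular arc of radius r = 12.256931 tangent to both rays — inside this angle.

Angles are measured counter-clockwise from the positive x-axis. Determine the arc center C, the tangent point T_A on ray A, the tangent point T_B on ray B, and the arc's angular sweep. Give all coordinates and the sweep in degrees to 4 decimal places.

center=(-34.2459,0.2593) T_A=(-22.5807,-3.5030) T_B=(-27.5952,-10.0363) sweep=39.2630

bisector direction at 142.4926° = (-0.793275,0.608864)
center distance |VC| = r/sin(θ/2) = 12.256931/sin(70.3685°) = 13.013360
C = V + |VC|·bis = (-34.2459,0.2593)
T_A = V + ((C−V)·d_A)·d_A = V + 4.3721·d_A = (-22.5807,-3.5030)
T_B = V + ((C−V)·d_B)·d_B = V + 4.3721·d_B = (-27.5952,-10.0363)
sweep = 180° − θ = 39.2630°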